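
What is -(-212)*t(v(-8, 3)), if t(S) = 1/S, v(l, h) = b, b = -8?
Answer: -53/2 ≈ -26.500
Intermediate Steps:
v(l, h) = -8
-(-212)*t(v(-8, 3)) = -(-212)/(-8) = -(-212)*(-1)/8 = -212*⅛ = -53/2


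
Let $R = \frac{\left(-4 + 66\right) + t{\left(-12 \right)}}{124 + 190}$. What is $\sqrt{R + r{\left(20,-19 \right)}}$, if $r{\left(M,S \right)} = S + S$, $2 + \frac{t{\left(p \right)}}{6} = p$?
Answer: $\frac{i \sqrt{938389}}{157} \approx 6.1701 i$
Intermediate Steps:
$t{\left(p \right)} = -12 + 6 p$
$r{\left(M,S \right)} = 2 S$
$R = - \frac{11}{157}$ ($R = \frac{\left(-4 + 66\right) + \left(-12 + 6 \left(-12\right)\right)}{124 + 190} = \frac{62 - 84}{314} = \left(62 - 84\right) \frac{1}{314} = \left(-22\right) \frac{1}{314} = - \frac{11}{157} \approx -0.070064$)
$\sqrt{R + r{\left(20,-19 \right)}} = \sqrt{- \frac{11}{157} + 2 \left(-19\right)} = \sqrt{- \frac{11}{157} - 38} = \sqrt{- \frac{5977}{157}} = \frac{i \sqrt{938389}}{157}$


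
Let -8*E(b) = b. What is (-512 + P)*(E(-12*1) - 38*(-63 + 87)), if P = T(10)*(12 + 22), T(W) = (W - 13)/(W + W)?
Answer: 9416391/20 ≈ 4.7082e+5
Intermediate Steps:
E(b) = -b/8
T(W) = (-13 + W)/(2*W) (T(W) = (-13 + W)/((2*W)) = (-13 + W)*(1/(2*W)) = (-13 + W)/(2*W))
P = -51/10 (P = ((½)*(-13 + 10)/10)*(12 + 22) = ((½)*(⅒)*(-3))*34 = -3/20*34 = -51/10 ≈ -5.1000)
(-512 + P)*(E(-12*1) - 38*(-63 + 87)) = (-512 - 51/10)*(-(-3)/2 - 38*(-63 + 87)) = -5171*(-⅛*(-12) - 38*24)/10 = -5171*(3/2 - 912)/10 = -5171/10*(-1821/2) = 9416391/20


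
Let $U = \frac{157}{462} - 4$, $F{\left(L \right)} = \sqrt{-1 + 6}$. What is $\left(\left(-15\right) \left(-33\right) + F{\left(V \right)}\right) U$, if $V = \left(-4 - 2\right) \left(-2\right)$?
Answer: $- \frac{25365}{14} - \frac{1691 \sqrt{5}}{462} \approx -1820.0$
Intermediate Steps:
$V = 12$ ($V = \left(-6\right) \left(-2\right) = 12$)
$F{\left(L \right)} = \sqrt{5}$
$U = - \frac{1691}{462}$ ($U = 157 \cdot \frac{1}{462} - 4 = \frac{157}{462} - 4 = - \frac{1691}{462} \approx -3.6602$)
$\left(\left(-15\right) \left(-33\right) + F{\left(V \right)}\right) U = \left(\left(-15\right) \left(-33\right) + \sqrt{5}\right) \left(- \frac{1691}{462}\right) = \left(495 + \sqrt{5}\right) \left(- \frac{1691}{462}\right) = - \frac{25365}{14} - \frac{1691 \sqrt{5}}{462}$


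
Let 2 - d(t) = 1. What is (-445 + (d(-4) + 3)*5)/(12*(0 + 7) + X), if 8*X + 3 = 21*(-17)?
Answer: -425/39 ≈ -10.897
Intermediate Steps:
X = -45 (X = -3/8 + (21*(-17))/8 = -3/8 + (⅛)*(-357) = -3/8 - 357/8 = -45)
d(t) = 1 (d(t) = 2 - 1*1 = 2 - 1 = 1)
(-445 + (d(-4) + 3)*5)/(12*(0 + 7) + X) = (-445 + (1 + 3)*5)/(12*(0 + 7) - 45) = (-445 + 4*5)/(12*7 - 45) = (-445 + 20)/(84 - 45) = -425/39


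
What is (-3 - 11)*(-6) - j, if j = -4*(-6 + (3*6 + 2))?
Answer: 140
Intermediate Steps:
j = -56 (j = -4*(-6 + (18 + 2)) = -4*(-6 + 20) = -4*14 = -56)
(-3 - 11)*(-6) - j = (-3 - 11)*(-6) - 1*(-56) = -14*(-6) + 56 = 84 + 56 = 140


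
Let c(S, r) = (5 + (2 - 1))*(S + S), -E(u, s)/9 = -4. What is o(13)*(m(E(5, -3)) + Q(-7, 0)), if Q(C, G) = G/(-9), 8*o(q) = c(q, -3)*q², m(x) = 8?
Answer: 26364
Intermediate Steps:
E(u, s) = 36 (E(u, s) = -9*(-4) = 36)
c(S, r) = 12*S (c(S, r) = (5 + 1)*(2*S) = 6*(2*S) = 12*S)
o(q) = 3*q³/2 (o(q) = ((12*q)*q²)/8 = (12*q³)/8 = 3*q³/2)
Q(C, G) = -G/9 (Q(C, G) = G*(-⅑) = -G/9)
o(13)*(m(E(5, -3)) + Q(-7, 0)) = ((3/2)*13³)*(8 - ⅑*0) = ((3/2)*2197)*(8 + 0) = (6591/2)*8 = 26364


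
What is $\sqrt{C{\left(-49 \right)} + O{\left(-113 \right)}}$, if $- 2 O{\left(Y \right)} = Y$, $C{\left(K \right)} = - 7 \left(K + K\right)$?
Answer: $\frac{3 \sqrt{330}}{2} \approx 27.249$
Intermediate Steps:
$C{\left(K \right)} = - 14 K$ ($C{\left(K \right)} = - 7 \cdot 2 K = - 14 K$)
$O{\left(Y \right)} = - \frac{Y}{2}$
$\sqrt{C{\left(-49 \right)} + O{\left(-113 \right)}} = \sqrt{\left(-14\right) \left(-49\right) - - \frac{113}{2}} = \sqrt{686 + \frac{113}{2}} = \sqrt{\frac{1485}{2}} = \frac{3 \sqrt{330}}{2}$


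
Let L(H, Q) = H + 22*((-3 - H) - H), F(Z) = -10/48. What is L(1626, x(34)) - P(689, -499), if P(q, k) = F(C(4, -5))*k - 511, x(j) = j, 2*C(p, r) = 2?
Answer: -1669847/24 ≈ -69577.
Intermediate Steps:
C(p, r) = 1 (C(p, r) = (1/2)*2 = 1)
F(Z) = -5/24 (F(Z) = -10*1/48 = -5/24)
P(q, k) = -511 - 5*k/24 (P(q, k) = -5*k/24 - 511 = -511 - 5*k/24)
L(H, Q) = -66 - 43*H (L(H, Q) = H + 22*(-3 - 2*H) = H + (-66 - 44*H) = -66 - 43*H)
L(1626, x(34)) - P(689, -499) = (-66 - 43*1626) - (-511 - 5/24*(-499)) = (-66 - 69918) - (-511 + 2495/24) = -69984 - 1*(-9769/24) = -69984 + 9769/24 = -1669847/24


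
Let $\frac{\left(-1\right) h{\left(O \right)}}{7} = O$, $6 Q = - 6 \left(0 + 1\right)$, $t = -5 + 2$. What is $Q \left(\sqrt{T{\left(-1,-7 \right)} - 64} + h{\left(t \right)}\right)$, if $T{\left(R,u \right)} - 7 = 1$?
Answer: $-21 - 2 i \sqrt{14} \approx -21.0 - 7.4833 i$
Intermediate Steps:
$T{\left(R,u \right)} = 8$ ($T{\left(R,u \right)} = 7 + 1 = 8$)
$t = -3$
$Q = -1$ ($Q = \frac{\left(-6\right) \left(0 + 1\right)}{6} = \frac{\left(-6\right) 1}{6} = \frac{1}{6} \left(-6\right) = -1$)
$h{\left(O \right)} = - 7 O$
$Q \left(\sqrt{T{\left(-1,-7 \right)} - 64} + h{\left(t \right)}\right) = - (\sqrt{8 - 64} - -21) = - (\sqrt{-56} + 21) = - (2 i \sqrt{14} + 21) = - (21 + 2 i \sqrt{14}) = -21 - 2 i \sqrt{14}$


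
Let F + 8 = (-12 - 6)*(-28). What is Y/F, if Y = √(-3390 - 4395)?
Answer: 3*I*√865/496 ≈ 0.17789*I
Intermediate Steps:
F = 496 (F = -8 + (-12 - 6)*(-28) = -8 - 18*(-28) = -8 + 504 = 496)
Y = 3*I*√865 (Y = √(-7785) = 3*I*√865 ≈ 88.233*I)
Y/F = (3*I*√865)/496 = (3*I*√865)*(1/496) = 3*I*√865/496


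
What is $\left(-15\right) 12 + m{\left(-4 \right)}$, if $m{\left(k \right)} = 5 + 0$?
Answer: $-175$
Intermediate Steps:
$m{\left(k \right)} = 5$
$\left(-15\right) 12 + m{\left(-4 \right)} = \left(-15\right) 12 + 5 = -180 + 5 = -175$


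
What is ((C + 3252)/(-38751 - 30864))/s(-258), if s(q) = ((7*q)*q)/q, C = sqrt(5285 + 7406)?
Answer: 542/20954115 + sqrt(259)/17960670 ≈ 2.6762e-5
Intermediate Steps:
C = 7*sqrt(259) (C = sqrt(12691) = 7*sqrt(259) ≈ 112.65)
s(q) = 7*q (s(q) = (7*q**2)/q = 7*q)
((C + 3252)/(-38751 - 30864))/s(-258) = ((7*sqrt(259) + 3252)/(-38751 - 30864))/((7*(-258))) = ((3252 + 7*sqrt(259))/(-69615))/(-1806) = ((3252 + 7*sqrt(259))*(-1/69615))*(-1/1806) = (-1084/23205 - sqrt(259)/9945)*(-1/1806) = 542/20954115 + sqrt(259)/17960670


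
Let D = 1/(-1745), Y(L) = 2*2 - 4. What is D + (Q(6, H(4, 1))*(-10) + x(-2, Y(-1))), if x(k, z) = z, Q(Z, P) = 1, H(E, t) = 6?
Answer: -17451/1745 ≈ -10.001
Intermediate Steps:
Y(L) = 0 (Y(L) = 4 - 4 = 0)
D = -1/1745 ≈ -0.00057307
D + (Q(6, H(4, 1))*(-10) + x(-2, Y(-1))) = -1/1745 + (1*(-10) + 0) = -1/1745 + (-10 + 0) = -1/1745 - 10 = -17451/1745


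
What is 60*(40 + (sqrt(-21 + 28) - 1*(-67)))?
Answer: 6420 + 60*sqrt(7) ≈ 6578.7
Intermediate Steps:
60*(40 + (sqrt(-21 + 28) - 1*(-67))) = 60*(40 + (sqrt(7) + 67)) = 60*(40 + (67 + sqrt(7))) = 60*(107 + sqrt(7)) = 6420 + 60*sqrt(7)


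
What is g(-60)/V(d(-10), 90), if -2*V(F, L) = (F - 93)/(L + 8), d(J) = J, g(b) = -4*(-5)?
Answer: 3920/103 ≈ 38.058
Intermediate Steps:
g(b) = 20
V(F, L) = -(-93 + F)/(2*(8 + L)) (V(F, L) = -(F - 93)/(2*(L + 8)) = -(-93 + F)/(2*(8 + L)))
g(-60)/V(d(-10), 90) = 20/(((93 - 1*(-10))/(2*(8 + 90)))) = 20/(((½)*(93 + 10)/98)) = 20/(((½)*(1/98)*103)) = 20/(103/196) = 20*(196/103) = 3920/103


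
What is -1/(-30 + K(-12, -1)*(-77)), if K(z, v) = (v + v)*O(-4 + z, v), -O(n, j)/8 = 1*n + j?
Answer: -1/20914 ≈ -4.7815e-5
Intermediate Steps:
O(n, j) = -8*j - 8*n (O(n, j) = -8*(1*n + j) = -8*(n + j) = -8*(j + n) = -8*j - 8*n)
K(z, v) = 2*v*(32 - 8*v - 8*z) (K(z, v) = (v + v)*(-8*v - 8*(-4 + z)) = (2*v)*(-8*v + (32 - 8*z)) = (2*v)*(32 - 8*v - 8*z) = 2*v*(32 - 8*v - 8*z))
-1/(-30 + K(-12, -1)*(-77)) = -1/(-30 + (16*(-1)*(4 - 1*(-1) - 1*(-12)))*(-77)) = -1/(-30 + (16*(-1)*(4 + 1 + 12))*(-77)) = -1/(-30 + (16*(-1)*17)*(-77)) = -1/(-30 - 272*(-77)) = -1/(-30 + 20944) = -1/20914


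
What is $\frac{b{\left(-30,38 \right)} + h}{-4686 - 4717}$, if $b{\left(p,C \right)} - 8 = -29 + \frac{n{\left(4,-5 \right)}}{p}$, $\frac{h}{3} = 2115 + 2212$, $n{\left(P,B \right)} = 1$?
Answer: $- \frac{388799}{282090} \approx -1.3783$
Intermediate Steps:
$h = 12981$ ($h = 3 \left(2115 + 2212\right) = 3 \cdot 4327 = 12981$)
$b{\left(p,C \right)} = -21 + \frac{1}{p}$ ($b{\left(p,C \right)} = 8 - \left(29 - \frac{1}{p}\right) = -21 + \frac{1}{p}$)
$\frac{b{\left(-30,38 \right)} + h}{-4686 - 4717} = \frac{\left(-21 + \frac{1}{-30}\right) + 12981}{-4686 - 4717} = \frac{\left(-21 - \frac{1}{30}\right) + 12981}{-9403} = \left(- \frac{631}{30} + 12981\right) \left(- \frac{1}{9403}\right) = \frac{388799}{30} \left(- \frac{1}{9403}\right) = - \frac{388799}{282090}$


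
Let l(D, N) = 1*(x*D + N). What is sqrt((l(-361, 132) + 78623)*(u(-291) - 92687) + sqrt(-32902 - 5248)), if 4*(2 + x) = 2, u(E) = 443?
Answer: sqrt(-7314626346 + 5*I*sqrt(1526)) ≈ 0.e-3 + 85526.0*I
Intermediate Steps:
x = -3/2 (x = -2 + (1/4)*2 = -2 + 1/2 = -3/2 ≈ -1.5000)
l(D, N) = N - 3*D/2 (l(D, N) = 1*(-3*D/2 + N) = 1*(N - 3*D/2) = N - 3*D/2)
sqrt((l(-361, 132) + 78623)*(u(-291) - 92687) + sqrt(-32902 - 5248)) = sqrt(((132 - 3/2*(-361)) + 78623)*(443 - 92687) + sqrt(-32902 - 5248)) = sqrt(((132 + 1083/2) + 78623)*(-92244) + sqrt(-38150)) = sqrt((1347/2 + 78623)*(-92244) + 5*I*sqrt(1526)) = sqrt((158593/2)*(-92244) + 5*I*sqrt(1526)) = sqrt(-7314626346 + 5*I*sqrt(1526))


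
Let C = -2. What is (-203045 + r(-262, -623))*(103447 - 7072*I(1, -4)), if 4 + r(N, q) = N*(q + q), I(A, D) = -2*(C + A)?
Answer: 11020258109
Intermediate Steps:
I(A, D) = 4 - 2*A (I(A, D) = -2*(-2 + A) = 4 - 2*A)
r(N, q) = -4 + 2*N*q (r(N, q) = -4 + N*(q + q) = -4 + N*(2*q) = -4 + 2*N*q)
(-203045 + r(-262, -623))*(103447 - 7072*I(1, -4)) = (-203045 + (-4 + 2*(-262)*(-623)))*(103447 - 7072*(4 - 2*1)) = (-203045 + (-4 + 326452))*(103447 - 7072*(4 - 2)) = (-203045 + 326448)*(103447 - 7072*2) = 123403*(103447 - 14144) = 123403*89303 = 11020258109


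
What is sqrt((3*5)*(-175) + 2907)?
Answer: sqrt(282) ≈ 16.793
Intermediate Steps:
sqrt((3*5)*(-175) + 2907) = sqrt(15*(-175) + 2907) = sqrt(-2625 + 2907) = sqrt(282)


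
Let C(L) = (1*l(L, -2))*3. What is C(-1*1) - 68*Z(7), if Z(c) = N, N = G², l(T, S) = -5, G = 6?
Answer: -2463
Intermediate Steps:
C(L) = -15 (C(L) = (1*(-5))*3 = -5*3 = -15)
N = 36 (N = 6² = 36)
Z(c) = 36
C(-1*1) - 68*Z(7) = -15 - 68*36 = -15 - 2448 = -2463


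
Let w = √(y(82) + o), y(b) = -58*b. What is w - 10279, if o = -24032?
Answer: -10279 + 2*I*√7197 ≈ -10279.0 + 169.67*I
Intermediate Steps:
w = 2*I*√7197 (w = √(-58*82 - 24032) = √(-4756 - 24032) = √(-28788) = 2*I*√7197 ≈ 169.67*I)
w - 10279 = 2*I*√7197 - 10279 = -10279 + 2*I*√7197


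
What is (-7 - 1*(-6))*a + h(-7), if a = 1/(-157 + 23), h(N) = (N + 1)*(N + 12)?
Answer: -4019/134 ≈ -29.993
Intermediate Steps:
h(N) = (1 + N)*(12 + N)
a = -1/134 (a = 1/(-134) = -1/134 ≈ -0.0074627)
(-7 - 1*(-6))*a + h(-7) = (-7 - 1*(-6))*(-1/134) + (12 + (-7)**2 + 13*(-7)) = (-7 + 6)*(-1/134) + (12 + 49 - 91) = -1*(-1/134) - 30 = 1/134 - 30 = -4019/134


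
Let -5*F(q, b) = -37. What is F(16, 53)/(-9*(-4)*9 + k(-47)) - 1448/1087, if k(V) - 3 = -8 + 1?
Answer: -2276581/1739200 ≈ -1.3090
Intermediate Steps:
F(q, b) = 37/5 (F(q, b) = -⅕*(-37) = 37/5)
k(V) = -4 (k(V) = 3 + (-8 + 1) = 3 - 7 = -4)
F(16, 53)/(-9*(-4)*9 + k(-47)) - 1448/1087 = 37/(5*(-9*(-4)*9 - 4)) - 1448/1087 = 37/(5*(36*9 - 4)) - 1448*1/1087 = 37/(5*(324 - 4)) - 1448/1087 = (37/5)/320 - 1448/1087 = (37/5)*(1/320) - 1448/1087 = 37/1600 - 1448/1087 = -2276581/1739200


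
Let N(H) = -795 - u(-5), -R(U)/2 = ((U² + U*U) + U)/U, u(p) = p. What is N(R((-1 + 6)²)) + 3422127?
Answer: 3421337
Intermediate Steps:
R(U) = -2*(U + 2*U²)/U (R(U) = -2*((U² + U*U) + U)/U = -2*((U² + U²) + U)/U = -2*(2*U² + U)/U = -2*(U + 2*U²)/U)
N(H) = -790 (N(H) = -795 - 1*(-5) = -795 + 5 = -790)
N(R((-1 + 6)²)) + 3422127 = -790 + 3422127 = 3421337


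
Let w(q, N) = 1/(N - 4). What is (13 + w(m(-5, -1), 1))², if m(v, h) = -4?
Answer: 1444/9 ≈ 160.44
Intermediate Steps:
w(q, N) = 1/(-4 + N)
(13 + w(m(-5, -1), 1))² = (13 + 1/(-4 + 1))² = (13 + 1/(-3))² = (13 - ⅓)² = (38/3)² = 1444/9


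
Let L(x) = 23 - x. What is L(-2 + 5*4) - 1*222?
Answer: -217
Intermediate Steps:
L(-2 + 5*4) - 1*222 = (23 - (-2 + 5*4)) - 1*222 = (23 - (-2 + 20)) - 222 = (23 - 1*18) - 222 = (23 - 18) - 222 = 5 - 222 = -217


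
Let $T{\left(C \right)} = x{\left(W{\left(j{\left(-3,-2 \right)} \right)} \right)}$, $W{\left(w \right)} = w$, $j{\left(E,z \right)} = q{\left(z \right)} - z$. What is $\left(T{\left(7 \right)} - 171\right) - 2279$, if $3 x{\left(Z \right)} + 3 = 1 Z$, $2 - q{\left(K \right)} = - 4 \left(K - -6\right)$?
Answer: $- \frac{7333}{3} \approx -2444.3$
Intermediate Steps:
$q{\left(K \right)} = 26 + 4 K$ ($q{\left(K \right)} = 2 - - 4 \left(K - -6\right) = 2 - - 4 \left(K + 6\right) = 2 - - 4 \left(6 + K\right) = 2 - \left(-24 - 4 K\right) = 2 + \left(24 + 4 K\right) = 26 + 4 K$)
$j{\left(E,z \right)} = 26 + 3 z$ ($j{\left(E,z \right)} = \left(26 + 4 z\right) - z = 26 + 3 z$)
$x{\left(Z \right)} = -1 + \frac{Z}{3}$ ($x{\left(Z \right)} = -1 + \frac{1 Z}{3} = -1 + \frac{Z}{3}$)
$T{\left(C \right)} = \frac{17}{3}$ ($T{\left(C \right)} = -1 + \frac{26 + 3 \left(-2\right)}{3} = -1 + \frac{26 - 6}{3} = -1 + \frac{1}{3} \cdot 20 = -1 + \frac{20}{3} = \frac{17}{3}$)
$\left(T{\left(7 \right)} - 171\right) - 2279 = \left(\frac{17}{3} - 171\right) - 2279 = - \frac{496}{3} - 2279 = - \frac{7333}{3}$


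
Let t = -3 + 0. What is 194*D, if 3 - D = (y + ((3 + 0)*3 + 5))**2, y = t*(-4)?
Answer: -130562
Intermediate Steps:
t = -3
y = 12 (y = -3*(-4) = 12)
D = -673 (D = 3 - (12 + ((3 + 0)*3 + 5))**2 = 3 - (12 + (3*3 + 5))**2 = 3 - (12 + (9 + 5))**2 = 3 - (12 + 14)**2 = 3 - 1*26**2 = 3 - 1*676 = 3 - 676 = -673)
194*D = 194*(-673) = -130562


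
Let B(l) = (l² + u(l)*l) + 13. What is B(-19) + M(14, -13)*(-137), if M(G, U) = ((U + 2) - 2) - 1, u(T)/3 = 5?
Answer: 2007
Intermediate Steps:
u(T) = 15 (u(T) = 3*5 = 15)
M(G, U) = -1 + U (M(G, U) = ((2 + U) - 2) - 1 = U - 1 = -1 + U)
B(l) = 13 + l² + 15*l (B(l) = (l² + 15*l) + 13 = 13 + l² + 15*l)
B(-19) + M(14, -13)*(-137) = (13 + (-19)² + 15*(-19)) + (-1 - 13)*(-137) = (13 + 361 - 285) - 14*(-137) = 89 + 1918 = 2007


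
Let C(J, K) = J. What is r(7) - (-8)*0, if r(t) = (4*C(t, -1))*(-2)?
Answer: -56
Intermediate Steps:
r(t) = -8*t (r(t) = (4*t)*(-2) = -8*t)
r(7) - (-8)*0 = -8*7 - (-8)*0 = -56 - 1*0 = -56 + 0 = -56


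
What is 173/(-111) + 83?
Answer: 9040/111 ≈ 81.441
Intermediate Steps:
173/(-111) + 83 = 173*(-1/111) + 83 = -173/111 + 83 = 9040/111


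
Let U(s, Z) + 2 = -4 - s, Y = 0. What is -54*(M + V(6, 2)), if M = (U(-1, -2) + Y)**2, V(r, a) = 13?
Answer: -2052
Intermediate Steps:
U(s, Z) = -6 - s (U(s, Z) = -2 + (-4 - s) = -6 - s)
M = 25 (M = ((-6 - 1*(-1)) + 0)**2 = ((-6 + 1) + 0)**2 = (-5 + 0)**2 = (-5)**2 = 25)
-54*(M + V(6, 2)) = -54*(25 + 13) = -54*38 = -2052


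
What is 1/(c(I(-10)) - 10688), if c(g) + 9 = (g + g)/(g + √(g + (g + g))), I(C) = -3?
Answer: -10696/114404417 - I/114404417 ≈ -9.3493e-5 - 8.7409e-9*I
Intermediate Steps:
c(g) = -9 + 2*g/(g + √3*√g) (c(g) = -9 + (g + g)/(g + √(g + (g + g))) = -9 + (2*g)/(g + √(g + 2*g)) = -9 + (2*g)/(g + √(3*g)) = -9 + (2*g)/(g + √3*√g) = -9 + 2*g/(g + √3*√g))
1/(c(I(-10)) - 10688) = 1/((-7*(-3) - 9*√3*√(-3))/(-3 + √3*√(-3)) - 10688) = 1/((21 - 9*√3*I*√3)/(-3 + √3*(I*√3)) - 10688) = 1/((21 - 27*I)/(-3 + 3*I) - 10688) = 1/(((-3 - 3*I)/18)*(21 - 27*I) - 10688) = 1/((-3 - 3*I)*(21 - 27*I)/18 - 10688) = 1/(-10688 + (-3 - 3*I)*(21 - 27*I)/18)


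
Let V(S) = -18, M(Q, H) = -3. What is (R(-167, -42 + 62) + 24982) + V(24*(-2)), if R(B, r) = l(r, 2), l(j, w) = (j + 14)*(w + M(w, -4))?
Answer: 24930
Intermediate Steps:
l(j, w) = (-3 + w)*(14 + j) (l(j, w) = (j + 14)*(w - 3) = (14 + j)*(-3 + w) = (-3 + w)*(14 + j))
R(B, r) = -14 - r (R(B, r) = -42 - 3*r + 14*2 + r*2 = -42 - 3*r + 28 + 2*r = -14 - r)
(R(-167, -42 + 62) + 24982) + V(24*(-2)) = ((-14 - (-42 + 62)) + 24982) - 18 = ((-14 - 1*20) + 24982) - 18 = ((-14 - 20) + 24982) - 18 = (-34 + 24982) - 18 = 24948 - 18 = 24930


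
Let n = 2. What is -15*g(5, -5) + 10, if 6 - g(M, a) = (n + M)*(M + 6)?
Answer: 1075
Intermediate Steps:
g(M, a) = 6 - (2 + M)*(6 + M) (g(M, a) = 6 - (2 + M)*(M + 6) = 6 - (2 + M)*(6 + M))
-15*g(5, -5) + 10 = -15*(-6 - 1*5² - 8*5) + 10 = -15*(-6 - 1*25 - 40) + 10 = -15*(-6 - 25 - 40) + 10 = -15*(-71) + 10 = 1065 + 10 = 1075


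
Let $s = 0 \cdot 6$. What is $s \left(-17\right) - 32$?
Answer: $-32$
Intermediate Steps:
$s = 0$
$s \left(-17\right) - 32 = 0 \left(-17\right) - 32 = 0 - 32 = -32$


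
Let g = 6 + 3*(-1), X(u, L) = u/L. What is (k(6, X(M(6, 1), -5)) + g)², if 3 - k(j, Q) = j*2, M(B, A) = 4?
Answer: 36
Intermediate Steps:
k(j, Q) = 3 - 2*j (k(j, Q) = 3 - j*2 = 3 - 2*j)
g = 3 (g = 6 - 3 = 3)
(k(6, X(M(6, 1), -5)) + g)² = ((3 - 2*6) + 3)² = ((3 - 12) + 3)² = (-9 + 3)² = (-6)² = 36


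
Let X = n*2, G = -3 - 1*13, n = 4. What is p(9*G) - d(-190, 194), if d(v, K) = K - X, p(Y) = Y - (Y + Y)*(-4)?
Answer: -1482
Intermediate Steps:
G = -16 (G = -3 - 13 = -16)
X = 8 (X = 4*2 = 8)
p(Y) = 9*Y (p(Y) = Y - 2*Y*(-4) = Y - (-8)*Y = Y + 8*Y = 9*Y)
d(v, K) = -8 + K (d(v, K) = K - 1*8 = K - 8 = -8 + K)
p(9*G) - d(-190, 194) = 9*(9*(-16)) - (-8 + 194) = 9*(-144) - 1*186 = -1296 - 186 = -1482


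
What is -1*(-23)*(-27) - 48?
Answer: -669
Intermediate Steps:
-1*(-23)*(-27) - 48 = 23*(-27) - 48 = -621 - 48 = -669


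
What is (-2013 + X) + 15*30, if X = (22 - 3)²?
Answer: -1202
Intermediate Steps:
X = 361 (X = 19² = 361)
(-2013 + X) + 15*30 = (-2013 + 361) + 15*30 = -1652 + 450 = -1202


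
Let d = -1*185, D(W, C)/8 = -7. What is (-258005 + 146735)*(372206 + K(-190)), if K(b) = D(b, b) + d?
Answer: -41388545550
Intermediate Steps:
D(W, C) = -56 (D(W, C) = 8*(-7) = -56)
d = -185
K(b) = -241 (K(b) = -56 - 185 = -241)
(-258005 + 146735)*(372206 + K(-190)) = (-258005 + 146735)*(372206 - 241) = -111270*371965 = -41388545550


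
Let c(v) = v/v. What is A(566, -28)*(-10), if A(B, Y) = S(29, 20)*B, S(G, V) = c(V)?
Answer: -5660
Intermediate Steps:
c(v) = 1
S(G, V) = 1
A(B, Y) = B (A(B, Y) = 1*B = B)
A(566, -28)*(-10) = 566*(-10) = -5660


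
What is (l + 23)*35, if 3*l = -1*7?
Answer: 2170/3 ≈ 723.33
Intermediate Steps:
l = -7/3 (l = (-1*7)/3 = (⅓)*(-7) = -7/3 ≈ -2.3333)
(l + 23)*35 = (-7/3 + 23)*35 = (62/3)*35 = 2170/3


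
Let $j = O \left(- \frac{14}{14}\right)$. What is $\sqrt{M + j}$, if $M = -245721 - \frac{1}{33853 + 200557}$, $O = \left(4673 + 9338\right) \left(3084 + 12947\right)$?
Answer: $\frac{i \sqrt{12355401710352816610}}{234410} \approx 14995.0 i$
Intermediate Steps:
$O = 224610341$ ($O = 14011 \cdot 16031 = 224610341$)
$j = -224610341$ ($j = 224610341 \left(- \frac{14}{14}\right) = 224610341 \left(\left(-14\right) \frac{1}{14}\right) = 224610341 \left(-1\right) = -224610341$)
$M = - \frac{57599459611}{234410}$ ($M = -245721 - \frac{1}{234410} = - \frac{57599459611}{234410} \approx -2.4572 \cdot 10^{5}$)
$\sqrt{M + j} = \sqrt{- \frac{57599459611}{234410} - 224610341} = \sqrt{- \frac{52708509493421}{234410}} = \frac{i \sqrt{12355401710352816610}}{234410}$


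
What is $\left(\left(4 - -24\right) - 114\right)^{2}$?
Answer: $7396$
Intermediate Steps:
$\left(\left(4 - -24\right) - 114\right)^{2} = \left(\left(4 + 24\right) - 114\right)^{2} = \left(28 - 114\right)^{2} = \left(-86\right)^{2} = 7396$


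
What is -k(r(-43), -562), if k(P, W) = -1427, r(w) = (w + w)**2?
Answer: 1427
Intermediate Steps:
r(w) = 4*w**2 (r(w) = (2*w)**2 = 4*w**2)
-k(r(-43), -562) = -1*(-1427) = 1427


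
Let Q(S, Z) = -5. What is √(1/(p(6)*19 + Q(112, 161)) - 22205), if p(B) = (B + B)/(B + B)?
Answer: 3*I*√483574/14 ≈ 149.01*I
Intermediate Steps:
p(B) = 1 (p(B) = (2*B)/((2*B)) = (2*B)*(1/(2*B)) = 1)
√(1/(p(6)*19 + Q(112, 161)) - 22205) = √(1/(1*19 - 5) - 22205) = √(1/(19 - 5) - 22205) = √(1/14 - 22205) = √(-310869/14) = 3*I*√483574/14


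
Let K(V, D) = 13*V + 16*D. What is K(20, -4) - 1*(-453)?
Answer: 649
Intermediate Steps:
K(20, -4) - 1*(-453) = (13*20 + 16*(-4)) - 1*(-453) = (260 - 64) + 453 = 196 + 453 = 649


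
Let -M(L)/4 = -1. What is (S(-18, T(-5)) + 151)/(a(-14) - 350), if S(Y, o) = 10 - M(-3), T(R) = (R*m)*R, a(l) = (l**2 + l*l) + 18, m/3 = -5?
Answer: 157/60 ≈ 2.6167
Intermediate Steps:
m = -15 (m = 3*(-5) = -15)
a(l) = 18 + 2*l**2 (a(l) = (l**2 + l**2) + 18 = 2*l**2 + 18 = 18 + 2*l**2)
T(R) = -15*R**2 (T(R) = (R*(-15))*R = (-15*R)*R = -15*R**2)
M(L) = 4 (M(L) = -4*(-1) = 4)
S(Y, o) = 6 (S(Y, o) = 10 - 1*4 = 10 - 4 = 6)
(S(-18, T(-5)) + 151)/(a(-14) - 350) = (6 + 151)/((18 + 2*(-14)**2) - 350) = 157/((18 + 2*196) - 350) = 157/((18 + 392) - 350) = 157/(410 - 350) = 157/60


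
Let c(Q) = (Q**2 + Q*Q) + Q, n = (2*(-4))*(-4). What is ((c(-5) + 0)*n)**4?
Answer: 4299816960000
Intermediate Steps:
n = 32 (n = -8*(-4) = 32)
c(Q) = Q + 2*Q**2 (c(Q) = (Q**2 + Q**2) + Q = 2*Q**2 + Q = Q + 2*Q**2)
((c(-5) + 0)*n)**4 = ((-5*(1 + 2*(-5)) + 0)*32)**4 = ((-5*(1 - 10) + 0)*32)**4 = ((-5*(-9) + 0)*32)**4 = ((45 + 0)*32)**4 = (45*32)**4 = 1440**4 = 4299816960000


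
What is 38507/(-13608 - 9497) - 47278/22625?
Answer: -392715813/104550125 ≈ -3.7562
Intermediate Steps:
38507/(-13608 - 9497) - 47278/22625 = 38507/(-23105) - 47278*1/22625 = 38507*(-1/23105) - 47278/22625 = -38507/23105 - 47278/22625 = -392715813/104550125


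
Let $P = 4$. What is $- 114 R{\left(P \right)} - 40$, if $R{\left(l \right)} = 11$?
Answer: $-1294$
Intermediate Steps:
$- 114 R{\left(P \right)} - 40 = \left(-114\right) 11 - 40 = -1254 - 40 = -1294$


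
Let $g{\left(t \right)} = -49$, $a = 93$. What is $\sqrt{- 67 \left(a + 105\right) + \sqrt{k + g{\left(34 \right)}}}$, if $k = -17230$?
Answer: $\sqrt{-13266 + i \sqrt{17279}} \approx 0.5706 + 115.18 i$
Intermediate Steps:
$\sqrt{- 67 \left(a + 105\right) + \sqrt{k + g{\left(34 \right)}}} = \sqrt{- 67 \left(93 + 105\right) + \sqrt{-17230 - 49}} = \sqrt{\left(-67\right) 198 + \sqrt{-17279}} = \sqrt{-13266 + i \sqrt{17279}}$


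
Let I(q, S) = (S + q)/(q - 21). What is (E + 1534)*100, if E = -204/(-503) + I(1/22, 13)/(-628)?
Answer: 5586103895225/36405631 ≈ 1.5344e+5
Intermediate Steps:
I(q, S) = (S + q)/(-21 + q)
E = 59203993/145622524 (E = -204/(-503) + ((13 + 1/22)/(-21 + 1/22))/(-628) = -204*(-1/503) + ((13 + 1/22)/(-21 + 1/22))*(-1/628) = 204/503 + ((287/22)/(-461/22))*(-1/628) = 204/503 - 22/461*287/22*(-1/628) = 204/503 - 287/461*(-1/628) = 204/503 + 287/289508 = 59203993/145622524 ≈ 0.40656)
(E + 1534)*100 = (59203993/145622524 + 1534)*100 = (223444155809/145622524)*100 = 5586103895225/36405631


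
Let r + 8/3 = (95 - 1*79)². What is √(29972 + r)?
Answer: 2*√68007/3 ≈ 173.85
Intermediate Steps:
r = 760/3 (r = -8/3 + (95 - 1*79)² = -8/3 + (95 - 79)² = -8/3 + 16² = -8/3 + 256 = 760/3 ≈ 253.33)
√(29972 + r) = √(29972 + 760/3) = √(90676/3) = 2*√68007/3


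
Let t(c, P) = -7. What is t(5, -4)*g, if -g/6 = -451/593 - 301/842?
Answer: -11722935/249653 ≈ -46.957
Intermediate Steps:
g = 1674705/249653 (g = -6*(-451/593 - 301/842) = -6*(-558235/499306) = 1674705/249653 ≈ 6.7081)
t(5, -4)*g = -7*1674705/249653 = -11722935/249653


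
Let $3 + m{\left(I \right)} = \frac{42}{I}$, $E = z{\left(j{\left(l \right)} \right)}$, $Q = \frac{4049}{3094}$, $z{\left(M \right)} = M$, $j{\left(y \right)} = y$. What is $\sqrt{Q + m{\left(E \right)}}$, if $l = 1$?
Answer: $\frac{\sqrt{385868210}}{3094} \approx 6.3489$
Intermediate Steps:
$Q = \frac{4049}{3094}$ ($Q = 4049 \cdot \frac{1}{3094} = \frac{4049}{3094} \approx 1.3087$)
$E = 1$
$m{\left(I \right)} = -3 + \frac{42}{I}$
$\sqrt{Q + m{\left(E \right)}} = \sqrt{\frac{4049}{3094} - \left(3 - \frac{42}{1}\right)} = \sqrt{\frac{4049}{3094} + \left(-3 + 42 \cdot 1\right)} = \sqrt{\frac{4049}{3094} + \left(-3 + 42\right)} = \sqrt{\frac{4049}{3094} + 39} = \sqrt{\frac{124715}{3094}} = \frac{\sqrt{385868210}}{3094}$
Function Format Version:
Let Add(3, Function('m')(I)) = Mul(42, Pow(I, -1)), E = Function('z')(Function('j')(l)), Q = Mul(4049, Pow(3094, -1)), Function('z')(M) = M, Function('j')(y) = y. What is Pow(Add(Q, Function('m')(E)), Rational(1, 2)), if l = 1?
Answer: Mul(Rational(1, 3094), Pow(385868210, Rational(1, 2))) ≈ 6.3489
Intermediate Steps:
Q = Rational(4049, 3094) (Q = Mul(4049, Rational(1, 3094)) = Rational(4049, 3094) ≈ 1.3087)
E = 1
Function('m')(I) = Add(-3, Mul(42, Pow(I, -1)))
Pow(Add(Q, Function('m')(E)), Rational(1, 2)) = Pow(Add(Rational(4049, 3094), Add(-3, Mul(42, Pow(1, -1)))), Rational(1, 2)) = Pow(Add(Rational(4049, 3094), Add(-3, Mul(42, 1))), Rational(1, 2)) = Pow(Add(Rational(4049, 3094), Add(-3, 42)), Rational(1, 2)) = Pow(Add(Rational(4049, 3094), 39), Rational(1, 2)) = Pow(Rational(124715, 3094), Rational(1, 2)) = Mul(Rational(1, 3094), Pow(385868210, Rational(1, 2)))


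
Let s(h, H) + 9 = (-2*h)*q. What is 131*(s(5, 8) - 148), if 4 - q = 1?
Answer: -24497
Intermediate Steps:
q = 3 (q = 4 - 1*1 = 4 - 1 = 3)
s(h, H) = -9 - 6*h (s(h, H) = -9 - 2*h*3 = -9 - 6*h)
131*(s(5, 8) - 148) = 131*((-9 - 6*5) - 148) = 131*((-9 - 30) - 148) = 131*(-39 - 148) = 131*(-187) = -24497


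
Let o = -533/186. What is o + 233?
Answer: 42805/186 ≈ 230.13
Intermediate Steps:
o = -533/186 (o = -533*1/186 = -533/186 ≈ -2.8656)
o + 233 = -533/186 + 233 = 42805/186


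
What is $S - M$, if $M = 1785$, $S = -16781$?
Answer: $-18566$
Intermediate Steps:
$S - M = -16781 - 1785 = -18566$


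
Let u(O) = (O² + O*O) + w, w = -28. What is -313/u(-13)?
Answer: -313/310 ≈ -1.0097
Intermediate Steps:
u(O) = -28 + 2*O² (u(O) = (O² + O*O) - 28 = (O² + O²) - 28 = 2*O² - 28 = -28 + 2*O²)
-313/u(-13) = -313/(-28 + 2*(-13)²) = -313/(-28 + 2*169) = -313/(-28 + 338) = -313/310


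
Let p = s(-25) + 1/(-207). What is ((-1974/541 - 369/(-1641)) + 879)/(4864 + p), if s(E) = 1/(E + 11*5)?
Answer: 536350657860/2979552540653 ≈ 0.18001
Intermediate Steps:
s(E) = 1/(55 + E) (s(E) = 1/(E + 55) = 1/(55 + E))
p = 59/2070 (p = 1/(55 - 25) + 1/(-207) = 1/30 - 1/207 = 59/2070 ≈ 0.028502)
((-1974/541 - 369/(-1641)) + 879)/(4864 + p) = ((-1974/541 - 369/(-1641)) + 879)/(4864 + 59/2070) = ((-1974*1/541 - 369*(-1/1641)) + 879)/(10068539/2070) = ((-1974/541 + 123/547) + 879)*(2070/10068539) = (-1013235/295927 + 879)*(2070/10068539) = (259106598/295927)*(2070/10068539) = 536350657860/2979552540653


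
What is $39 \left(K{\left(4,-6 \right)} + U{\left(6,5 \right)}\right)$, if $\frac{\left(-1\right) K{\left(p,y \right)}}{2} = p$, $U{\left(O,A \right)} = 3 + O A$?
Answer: $975$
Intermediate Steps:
$U{\left(O,A \right)} = 3 + A O$
$K{\left(p,y \right)} = - 2 p$
$39 \left(K{\left(4,-6 \right)} + U{\left(6,5 \right)}\right) = 39 \left(\left(-2\right) 4 + \left(3 + 5 \cdot 6\right)\right) = 39 \left(-8 + \left(3 + 30\right)\right) = 39 \left(-8 + 33\right) = 39 \cdot 25 = 975$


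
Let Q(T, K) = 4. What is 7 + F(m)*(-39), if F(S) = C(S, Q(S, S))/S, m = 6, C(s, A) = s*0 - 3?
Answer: 53/2 ≈ 26.500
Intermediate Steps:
C(s, A) = -3 (C(s, A) = 0 - 3 = -3)
F(S) = -3/S
7 + F(m)*(-39) = 7 - 3/6*(-39) = 7 - 3*⅙*(-39) = 7 - ½*(-39) = 7 + 39/2 = 53/2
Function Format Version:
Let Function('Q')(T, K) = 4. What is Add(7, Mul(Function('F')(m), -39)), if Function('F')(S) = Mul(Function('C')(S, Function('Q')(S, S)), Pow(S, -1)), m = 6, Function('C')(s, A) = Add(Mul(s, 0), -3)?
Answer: Rational(53, 2) ≈ 26.500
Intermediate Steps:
Function('C')(s, A) = -3 (Function('C')(s, A) = Add(0, -3) = -3)
Function('F')(S) = Mul(-3, Pow(S, -1))
Add(7, Mul(Function('F')(m), -39)) = Add(7, Mul(Mul(-3, Pow(6, -1)), -39)) = Add(7, Mul(Mul(-3, Rational(1, 6)), -39)) = Add(7, Mul(Rational(-1, 2), -39)) = Add(7, Rational(39, 2)) = Rational(53, 2)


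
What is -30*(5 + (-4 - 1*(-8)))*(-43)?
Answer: 11610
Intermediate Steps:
-30*(5 + (-4 - 1*(-8)))*(-43) = -30*(5 + (-4 + 8))*(-43) = -30*(5 + 4)*(-43) = -30*9*(-43) = -270*(-43) = 11610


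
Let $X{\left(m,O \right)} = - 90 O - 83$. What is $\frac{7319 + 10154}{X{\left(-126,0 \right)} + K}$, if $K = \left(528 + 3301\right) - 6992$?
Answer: $- \frac{17473}{3246} \approx -5.3829$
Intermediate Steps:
$X{\left(m,O \right)} = -83 - 90 O$
$K = -3163$ ($K = 3829 - 6992 = -3163$)
$\frac{7319 + 10154}{X{\left(-126,0 \right)} + K} = \frac{7319 + 10154}{\left(-83 - 0\right) - 3163} = \frac{17473}{\left(-83 + 0\right) - 3163} = \frac{17473}{-83 - 3163} = \frac{17473}{-3246} = 17473 \left(- \frac{1}{3246}\right) = - \frac{17473}{3246}$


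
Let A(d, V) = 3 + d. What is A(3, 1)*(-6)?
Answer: -36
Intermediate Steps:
A(3, 1)*(-6) = (3 + 3)*(-6) = 6*(-6) = -36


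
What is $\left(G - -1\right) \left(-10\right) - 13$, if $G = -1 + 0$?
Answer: $-13$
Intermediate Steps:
$G = -1$
$\left(G - -1\right) \left(-10\right) - 13 = \left(-1 - -1\right) \left(-10\right) - 13 = \left(-1 + 1\right) \left(-10\right) - 13 = 0 \left(-10\right) - 13 = 0 - 13 = -13$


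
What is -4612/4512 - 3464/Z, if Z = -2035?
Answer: 1561037/2295480 ≈ 0.68005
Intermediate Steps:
-4612/4512 - 3464/Z = -4612/4512 - 3464/(-2035) = -4612*1/4512 - 3464*(-1/2035) = -1153/1128 + 3464/2035 = 1561037/2295480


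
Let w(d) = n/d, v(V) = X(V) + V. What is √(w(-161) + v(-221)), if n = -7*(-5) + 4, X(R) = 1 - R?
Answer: √19642/161 ≈ 0.87050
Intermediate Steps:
v(V) = 1 (v(V) = (1 - V) + V = 1)
n = 39 (n = 35 + 4 = 39)
w(d) = 39/d
√(w(-161) + v(-221)) = √(39/(-161) + 1) = √(39*(-1/161) + 1) = √(-39/161 + 1) = √(122/161) = √19642/161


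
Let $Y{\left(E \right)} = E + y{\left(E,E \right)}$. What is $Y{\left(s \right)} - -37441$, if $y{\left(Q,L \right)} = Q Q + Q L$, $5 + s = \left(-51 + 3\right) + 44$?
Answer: $37594$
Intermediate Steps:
$s = -9$ ($s = -5 + \left(\left(-51 + 3\right) + 44\right) = -5 + \left(-48 + 44\right) = -5 - 4 = -9$)
$y{\left(Q,L \right)} = Q^{2} + L Q$
$Y{\left(E \right)} = E + 2 E^{2}$ ($Y{\left(E \right)} = E + E \left(E + E\right) = E + E 2 E = E + 2 E^{2}$)
$Y{\left(s \right)} - -37441 = - 9 \left(1 + 2 \left(-9\right)\right) - -37441 = - 9 \left(1 - 18\right) + 37441 = \left(-9\right) \left(-17\right) + 37441 = 153 + 37441 = 37594$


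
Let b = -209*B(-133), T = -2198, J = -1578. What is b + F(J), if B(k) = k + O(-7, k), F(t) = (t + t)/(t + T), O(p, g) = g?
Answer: 52481525/944 ≈ 55595.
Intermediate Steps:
F(t) = 2*t/(-2198 + t) (F(t) = (t + t)/(t - 2198) = (2*t)/(-2198 + t) = 2*t/(-2198 + t))
B(k) = 2*k (B(k) = k + k = 2*k)
b = 55594 (b = -418*(-133) = -209*(-266) = 55594)
b + F(J) = 55594 + 2*(-1578)/(-2198 - 1578) = 55594 + 2*(-1578)/(-3776) = 55594 + 2*(-1578)*(-1/3776) = 55594 + 789/944 = 52481525/944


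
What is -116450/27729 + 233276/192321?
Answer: -65544322/21945963 ≈ -2.9866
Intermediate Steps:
-116450/27729 + 233276/192321 = -65544322/21945963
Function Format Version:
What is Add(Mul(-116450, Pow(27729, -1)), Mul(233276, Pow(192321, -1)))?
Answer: Rational(-65544322, 21945963) ≈ -2.9866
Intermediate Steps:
Add(Mul(-116450, Pow(27729, -1)), Mul(233276, Pow(192321, -1))) = Add(Mul(-116450, Rational(1, 27729)), Mul(233276, Rational(1, 192321))) = Add(Rational(-116450, 27729), Rational(233276, 192321)) = Rational(-65544322, 21945963)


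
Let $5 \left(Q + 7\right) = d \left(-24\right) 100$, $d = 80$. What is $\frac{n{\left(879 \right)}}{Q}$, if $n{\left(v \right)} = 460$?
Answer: $- \frac{460}{38407} \approx -0.011977$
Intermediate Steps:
$Q = -38407$ ($Q = -7 + \frac{80 \left(-24\right) 100}{5} = -7 + \frac{\left(-1920\right) 100}{5} = -7 + \frac{1}{5} \left(-192000\right) = -7 - 38400 = -38407$)
$\frac{n{\left(879 \right)}}{Q} = \frac{460}{-38407} = 460 \left(- \frac{1}{38407}\right) = - \frac{460}{38407}$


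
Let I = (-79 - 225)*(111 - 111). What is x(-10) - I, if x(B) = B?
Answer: -10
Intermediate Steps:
I = 0 (I = -304*0 = 0)
x(-10) - I = -10 - 1*0 = -10 + 0 = -10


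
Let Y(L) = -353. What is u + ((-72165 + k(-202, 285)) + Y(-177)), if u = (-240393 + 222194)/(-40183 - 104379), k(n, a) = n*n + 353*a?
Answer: 9959038941/144562 ≈ 68891.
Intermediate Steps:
k(n, a) = n² + 353*a
u = 18199/144562 (u = -18199/(-144562) = -18199*(-1/144562) = 18199/144562 ≈ 0.12589)
u + ((-72165 + k(-202, 285)) + Y(-177)) = 18199/144562 + ((-72165 + ((-202)² + 353*285)) - 353) = 18199/144562 + ((-72165 + (40804 + 100605)) - 353) = 18199/144562 + ((-72165 + 141409) - 353) = 18199/144562 + (69244 - 353) = 18199/144562 + 68891 = 9959038941/144562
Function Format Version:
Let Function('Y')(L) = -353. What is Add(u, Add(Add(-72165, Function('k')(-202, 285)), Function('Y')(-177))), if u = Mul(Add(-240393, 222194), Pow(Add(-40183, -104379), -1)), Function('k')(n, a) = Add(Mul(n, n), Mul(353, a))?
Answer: Rational(9959038941, 144562) ≈ 68891.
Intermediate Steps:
Function('k')(n, a) = Add(Pow(n, 2), Mul(353, a))
u = Rational(18199, 144562) (u = Mul(-18199, Pow(-144562, -1)) = Mul(-18199, Rational(-1, 144562)) = Rational(18199, 144562) ≈ 0.12589)
Add(u, Add(Add(-72165, Function('k')(-202, 285)), Function('Y')(-177))) = Add(Rational(18199, 144562), Add(Add(-72165, Add(Pow(-202, 2), Mul(353, 285))), -353)) = Add(Rational(18199, 144562), Add(Add(-72165, Add(40804, 100605)), -353)) = Add(Rational(18199, 144562), Add(Add(-72165, 141409), -353)) = Add(Rational(18199, 144562), Add(69244, -353)) = Add(Rational(18199, 144562), 68891) = Rational(9959038941, 144562)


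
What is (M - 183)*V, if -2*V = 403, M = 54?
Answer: 51987/2 ≈ 25994.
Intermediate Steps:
V = -403/2 (V = -½*403 = -403/2 ≈ -201.50)
(M - 183)*V = (54 - 183)*(-403/2) = -129*(-403/2) = 51987/2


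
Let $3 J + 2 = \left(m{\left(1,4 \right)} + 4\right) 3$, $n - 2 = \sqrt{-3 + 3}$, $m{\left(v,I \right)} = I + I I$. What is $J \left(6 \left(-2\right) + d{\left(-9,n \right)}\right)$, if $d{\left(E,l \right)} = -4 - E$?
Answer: $- \frac{490}{3} \approx -163.33$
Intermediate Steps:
$m{\left(v,I \right)} = I + I^{2}$
$n = 2$ ($n = 2 + \sqrt{-3 + 3} = 2 + \sqrt{0} = 2 + 0 = 2$)
$J = \frac{70}{3}$ ($J = - \frac{2}{3} + \frac{\left(4 \left(1 + 4\right) + 4\right) 3}{3} = - \frac{2}{3} + \frac{\left(4 \cdot 5 + 4\right) 3}{3} = - \frac{2}{3} + \frac{\left(20 + 4\right) 3}{3} = - \frac{2}{3} + \frac{24 \cdot 3}{3} = - \frac{2}{3} + \frac{1}{3} \cdot 72 = - \frac{2}{3} + 24 = \frac{70}{3} \approx 23.333$)
$J \left(6 \left(-2\right) + d{\left(-9,n \right)}\right) = \frac{70 \left(6 \left(-2\right) - -5\right)}{3} = \frac{70 \left(-12 + \left(-4 + 9\right)\right)}{3} = \frac{70 \left(-12 + 5\right)}{3} = \frac{70}{3} \left(-7\right) = - \frac{490}{3}$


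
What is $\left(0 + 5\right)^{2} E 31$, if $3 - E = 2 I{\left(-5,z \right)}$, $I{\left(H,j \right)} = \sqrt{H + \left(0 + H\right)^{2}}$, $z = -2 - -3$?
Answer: $2325 - 3100 \sqrt{5} \approx -4606.8$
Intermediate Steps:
$z = 1$ ($z = -2 + 3 = 1$)
$I{\left(H,j \right)} = \sqrt{H + H^{2}}$
$E = 3 - 4 \sqrt{5}$ ($E = 3 - 2 \sqrt{- 5 \left(1 - 5\right)} = 3 - 2 \sqrt{\left(-5\right) \left(-4\right)} = 3 - 2 \sqrt{20} = 3 - 2 \cdot 2 \sqrt{5} = 3 - 4 \sqrt{5} \approx -5.9443$)
$\left(0 + 5\right)^{2} E 31 = \left(0 + 5\right)^{2} \left(3 - 4 \sqrt{5}\right) 31 = 5^{2} \left(3 - 4 \sqrt{5}\right) 31 = 25 \left(3 - 4 \sqrt{5}\right) 31 = \left(75 - 100 \sqrt{5}\right) 31 = 2325 - 3100 \sqrt{5}$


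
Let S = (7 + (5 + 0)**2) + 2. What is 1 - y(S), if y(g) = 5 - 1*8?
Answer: 4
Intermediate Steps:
S = 34 (S = (7 + 5**2) + 2 = (7 + 25) + 2 = 32 + 2 = 34)
y(g) = -3 (y(g) = 5 - 8 = -3)
1 - y(S) = 1 - 1*(-3) = 1 + 3 = 4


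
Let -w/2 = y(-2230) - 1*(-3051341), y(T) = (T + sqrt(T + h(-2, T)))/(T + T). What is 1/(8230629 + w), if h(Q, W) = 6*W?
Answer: 4745319580/10097783818982687 - I*sqrt(15610)/10097783818982687 ≈ 4.6994e-7 - 1.2373e-14*I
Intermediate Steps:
y(T) = (T + sqrt(7)*sqrt(T))/(2*T) (y(T) = (T + sqrt(T + 6*T))/(T + T) = (T + sqrt(7*T))/((2*T)) = (T + sqrt(7)*sqrt(T))*(1/(2*T)) = (T + sqrt(7)*sqrt(T))/(2*T))
w = -6102683 + I*sqrt(15610)/2230 (w = -2*((1/2)*(-2230 + sqrt(7)*sqrt(-2230))/(-2230) - 1*(-3051341)) = -2*((1/2)*(-1/2230)*(-2230 + sqrt(7)*(I*sqrt(2230))) + 3051341) = -2*((1/2)*(-1/2230)*(-2230 + I*sqrt(15610)) + 3051341) = -2*((1/2 - I*sqrt(15610)/4460) + 3051341) = -2*(6102683/2 - I*sqrt(15610)/4460) = -6102683 + I*sqrt(15610)/2230 ≈ -6.1027e+6 + 0.056027*I)
1/(8230629 + w) = 1/(8230629 + (-6102683 + I*sqrt(15610)/2230)) = 1/(2127946 + I*sqrt(15610)/2230)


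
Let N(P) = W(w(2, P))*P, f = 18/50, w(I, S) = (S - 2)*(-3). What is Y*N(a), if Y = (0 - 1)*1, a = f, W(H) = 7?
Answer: -63/25 ≈ -2.5200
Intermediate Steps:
w(I, S) = 6 - 3*S (w(I, S) = (-2 + S)*(-3) = 6 - 3*S)
f = 9/25 (f = 18*(1/50) = 9/25 ≈ 0.36000)
a = 9/25 ≈ 0.36000
N(P) = 7*P
Y = -1 (Y = -1*1 = -1)
Y*N(a) = -7*9/25 = -1*63/25 = -63/25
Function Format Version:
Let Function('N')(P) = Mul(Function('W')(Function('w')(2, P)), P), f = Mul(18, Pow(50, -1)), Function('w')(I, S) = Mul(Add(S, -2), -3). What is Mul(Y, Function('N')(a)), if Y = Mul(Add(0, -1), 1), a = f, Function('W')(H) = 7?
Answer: Rational(-63, 25) ≈ -2.5200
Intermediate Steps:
Function('w')(I, S) = Add(6, Mul(-3, S)) (Function('w')(I, S) = Mul(Add(-2, S), -3) = Add(6, Mul(-3, S)))
f = Rational(9, 25) (f = Mul(18, Rational(1, 50)) = Rational(9, 25) ≈ 0.36000)
a = Rational(9, 25) ≈ 0.36000
Function('N')(P) = Mul(7, P)
Y = -1 (Y = Mul(-1, 1) = -1)
Mul(Y, Function('N')(a)) = Mul(-1, Mul(7, Rational(9, 25))) = Mul(-1, Rational(63, 25)) = Rational(-63, 25)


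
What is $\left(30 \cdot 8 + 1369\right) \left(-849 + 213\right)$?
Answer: $-1023324$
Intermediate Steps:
$\left(30 \cdot 8 + 1369\right) \left(-849 + 213\right) = \left(240 + 1369\right) \left(-636\right) = 1609 \left(-636\right) = -1023324$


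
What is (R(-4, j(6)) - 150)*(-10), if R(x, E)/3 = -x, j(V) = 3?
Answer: 1380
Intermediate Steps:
R(x, E) = -3*x (R(x, E) = 3*(-x) = -3*x)
(R(-4, j(6)) - 150)*(-10) = (-3*(-4) - 150)*(-10) = (12 - 150)*(-10) = -138*(-10) = 1380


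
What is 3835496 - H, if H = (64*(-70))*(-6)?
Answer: 3808616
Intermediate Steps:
H = 26880 (H = -4480*(-6) = 26880)
3835496 - H = 3835496 - 1*26880 = 3835496 - 26880 = 3808616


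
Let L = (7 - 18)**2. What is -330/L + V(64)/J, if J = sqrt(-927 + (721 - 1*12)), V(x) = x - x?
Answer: -30/11 ≈ -2.7273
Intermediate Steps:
V(x) = 0
L = 121 (L = (-11)**2 = 121)
J = I*sqrt(218) (J = sqrt(-927 + (721 - 12)) = sqrt(-927 + 709) = sqrt(-218) = I*sqrt(218) ≈ 14.765*I)
-330/L + V(64)/J = -330/121 + 0/((I*sqrt(218))) = -330*1/121 + 0*(-I*sqrt(218)/218) = -30/11 + 0 = -30/11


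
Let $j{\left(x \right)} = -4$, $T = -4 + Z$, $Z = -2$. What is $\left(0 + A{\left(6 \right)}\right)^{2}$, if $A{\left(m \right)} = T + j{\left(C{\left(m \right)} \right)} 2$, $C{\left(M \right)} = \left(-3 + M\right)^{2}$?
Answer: $196$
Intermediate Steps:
$T = -6$ ($T = -4 - 2 = -6$)
$A{\left(m \right)} = -14$ ($A{\left(m \right)} = -6 - 8 = -14$)
$\left(0 + A{\left(6 \right)}\right)^{2} = \left(0 - 14\right)^{2} = \left(-14\right)^{2} = 196$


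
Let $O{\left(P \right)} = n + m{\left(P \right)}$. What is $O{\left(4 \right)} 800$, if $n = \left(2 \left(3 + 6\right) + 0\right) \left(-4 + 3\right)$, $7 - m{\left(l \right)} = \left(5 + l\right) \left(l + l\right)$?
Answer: $-66400$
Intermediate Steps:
$m{\left(l \right)} = 7 - 2 l \left(5 + l\right)$ ($m{\left(l \right)} = 7 - \left(5 + l\right) \left(l + l\right) = 7 - \left(5 + l\right) 2 l = 7 - 2 l \left(5 + l\right)$)
$n = -18$ ($n = \left(2 \cdot 9 + 0\right) \left(-1\right) = \left(18 + 0\right) \left(-1\right) = 18 \left(-1\right) = -18$)
$O{\left(P \right)} = -11 - 10 P - 2 P^{2}$ ($O{\left(P \right)} = -18 - \left(-7 + 2 P^{2} + 10 P\right) = -11 - 10 P - 2 P^{2}$)
$O{\left(4 \right)} 800 = \left(-11 - 40 - 2 \cdot 4^{2}\right) 800 = \left(-11 - 40 - 32\right) 800 = \left(-83\right) 800 = -66400$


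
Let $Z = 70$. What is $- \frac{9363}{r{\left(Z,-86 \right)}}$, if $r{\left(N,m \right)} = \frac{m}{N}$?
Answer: $\frac{327705}{43} \approx 7621.0$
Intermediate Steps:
$- \frac{9363}{r{\left(Z,-86 \right)}} = - \frac{9363}{\left(-86\right) \frac{1}{70}} = - \frac{9363}{- \frac{43}{35}} = \left(-9363\right) \left(- \frac{35}{43}\right) = \frac{327705}{43}$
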